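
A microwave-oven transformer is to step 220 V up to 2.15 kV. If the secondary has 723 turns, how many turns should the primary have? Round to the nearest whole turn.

N_p = 74 turns

N_p/N_s = V_p/V_s, so N_p = 723 × 220/2150 = 74.0 ≈ 74 turns.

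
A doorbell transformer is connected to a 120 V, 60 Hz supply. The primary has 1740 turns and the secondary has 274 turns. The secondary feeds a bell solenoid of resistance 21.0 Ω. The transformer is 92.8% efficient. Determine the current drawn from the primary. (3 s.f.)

V_s = 120 × 274/1740 = 18.897 V.
I_s = V_s/R = 18.897/21.0 = 0.89984 A.
P_out = V_s I_s = 18.897 × 0.89984 = 17.004 W.
P_in = P_out/η = 17.004/0.928 = 18.323 W.
I_p = P_in/V_p = 18.323/120 = 0.153 A.

I_p ≈ 0.153 A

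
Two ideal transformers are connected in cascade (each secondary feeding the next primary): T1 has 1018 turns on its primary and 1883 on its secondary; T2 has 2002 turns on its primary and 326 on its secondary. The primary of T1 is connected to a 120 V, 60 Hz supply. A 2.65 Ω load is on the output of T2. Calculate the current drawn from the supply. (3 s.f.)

Secondary of T1: V = 120.00 × 1883/1018 = 221.96 V.
Secondary of T2: V = 221.96 × 326/2002 = 36.144 V.
I_load = 36.144/2.65 = 13.639 A, so P_out = 36.144 × 13.639 = 492.98 W.
All ideal ⇒ P_in = P_out, so I_supply = 492.98/120 = 4.11 A.

I_supply ≈ 4.11 A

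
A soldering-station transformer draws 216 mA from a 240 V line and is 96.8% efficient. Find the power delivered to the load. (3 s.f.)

P_in = V_p I_p = 240 × 0.216 = 51.840 W.
P_out = η P_in = 0.968 × 51.840 = 50.2 W.

P_out ≈ 50.2 W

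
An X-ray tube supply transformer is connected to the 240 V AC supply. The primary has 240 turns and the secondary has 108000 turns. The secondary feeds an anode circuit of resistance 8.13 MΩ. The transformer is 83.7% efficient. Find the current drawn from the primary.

I_p ≈ 7.14 A

V_s = 240 × 108000/240 = 108000 V.
I_s = V_s/R = 108000/(8.13×10^6) = 0.013284 A.
P_out = V_s I_s = 108000 × 0.013284 = 1434.7 W.
P_in = P_out/η = 1434.7/0.837 = 1714.1 W.
I_p = P_in/V_p = 1714.1/240 = 7.14 A.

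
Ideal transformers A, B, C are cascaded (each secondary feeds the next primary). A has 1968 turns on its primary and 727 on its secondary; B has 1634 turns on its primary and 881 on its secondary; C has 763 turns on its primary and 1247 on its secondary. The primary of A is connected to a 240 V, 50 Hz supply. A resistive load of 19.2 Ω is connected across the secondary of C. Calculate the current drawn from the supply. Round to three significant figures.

Secondary of A: V = 240.00 × 727/1968 = 88.659 V.
Secondary of B: V = 88.659 × 881/1634 = 47.802 V.
Secondary of C: V = 47.802 × 1247/763 = 78.124 V.
I_load = 78.124/19.2 = 4.0690 A, so P_out = 78.124 × 4.0690 = 317.89 W.
All ideal ⇒ P_in = P_out, so I_supply = 317.89/240 = 1.32 A.

I_supply ≈ 1.32 A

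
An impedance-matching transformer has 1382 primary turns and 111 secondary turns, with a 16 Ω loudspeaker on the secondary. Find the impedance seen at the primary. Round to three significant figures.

Z_p ≈ 2480 Ω

Z_p = (N_p/N_s)² × Z_s = (1382/111)² × 16 = 2480 Ω.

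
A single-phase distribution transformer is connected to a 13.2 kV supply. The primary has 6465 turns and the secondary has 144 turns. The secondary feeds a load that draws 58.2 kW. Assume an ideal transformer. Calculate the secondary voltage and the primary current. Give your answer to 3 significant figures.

V_s = V_p × N_s/N_p = 13200 × 144/6465 = 294.01 V.
I_s = P/V_s = 58200/294.01 = 197.95 A.
I_p = I_s × N_s/N_p = 197.95 × 144/6465 = 4.41 A.

V_s ≈ 294 V, I_p ≈ 4.41 A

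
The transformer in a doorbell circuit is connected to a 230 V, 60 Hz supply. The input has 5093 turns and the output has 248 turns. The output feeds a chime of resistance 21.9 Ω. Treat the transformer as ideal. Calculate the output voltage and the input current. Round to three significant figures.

V_out ≈ 11.2 V, I_in ≈ 0.0249 A

V_out = V_in × N_out/N_in = 230 × 248/5093 = 11.200 V.
I_out = V_out/R = 11.200/21.9 = 0.51140 A.
I_in = I_out × N_out/N_in = 0.51140 × 248/5093 = 0.0249 A.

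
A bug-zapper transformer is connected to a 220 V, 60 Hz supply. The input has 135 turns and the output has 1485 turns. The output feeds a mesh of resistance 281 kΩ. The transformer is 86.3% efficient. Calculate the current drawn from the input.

I_in ≈ 0.110 A

V_out = 220 × 1485/135 = 2420.0 V.
I_out = V_out/R = 2420.0/281000 = 0.0086121 A.
P_out = V_out I_out = 2420.0 × 0.0086121 = 20.841 W.
P_in = P_out/η = 20.841/0.863 = 24.150 W.
I_in = P_in/V_in = 24.150/220 = 0.110 A.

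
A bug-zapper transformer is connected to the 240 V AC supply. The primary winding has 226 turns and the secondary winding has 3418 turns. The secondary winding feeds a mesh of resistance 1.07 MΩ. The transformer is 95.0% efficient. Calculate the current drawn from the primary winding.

I_p ≈ 0.0540 A

V_s = 240 × 3418/226 = 3629.7 V.
I_s = V_s/R = 3629.7/(1.07×10^6) = 0.0033923 A.
P_out = V_s I_s = 3629.7 × 0.0033923 = 12.313 W.
P_in = P_out/η = 12.313/0.950 = 12.961 W.
I_p = P_in/V_p = 12.961/240 = 0.0540 A.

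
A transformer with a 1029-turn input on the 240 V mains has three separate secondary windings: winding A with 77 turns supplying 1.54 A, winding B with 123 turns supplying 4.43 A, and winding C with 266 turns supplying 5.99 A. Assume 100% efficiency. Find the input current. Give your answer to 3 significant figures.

I_in ≈ 2.19 A

V_A = 240 × 77/1029 = 17.959 V; V_B = 240 × 123/1029 = 28.688 V; V_C = 240 × 266/1029 = 62.041 V.
P_out = V_A I_A + V_B I_B + V_C I_C = 17.959×1.54 + 28.688×4.43 + 62.041×5.99 = 27.657 + 127.09 + 371.62 = 526.37 W.
Ideal ⇒ P_in = P_out, so I_in = P_out/V_in = 526.37/240 = 2.19 A.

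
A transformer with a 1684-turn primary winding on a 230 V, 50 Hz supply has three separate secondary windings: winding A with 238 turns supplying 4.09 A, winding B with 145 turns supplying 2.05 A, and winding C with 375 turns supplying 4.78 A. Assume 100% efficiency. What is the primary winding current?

I_p ≈ 1.82 A

V_A = 230 × 238/1684 = 32.506 V; V_B = 230 × 145/1684 = 19.804 V; V_C = 230 × 375/1684 = 51.217 V.
P_out = V_A I_A + V_B I_B + V_C I_C = 32.506×4.09 + 19.804×2.05 + 51.217×4.78 = 132.95 + 40.598 + 244.82 = 418.37 W.
Ideal ⇒ P_in = P_out, so I_p = P_out/V_p = 418.37/230 = 1.82 A.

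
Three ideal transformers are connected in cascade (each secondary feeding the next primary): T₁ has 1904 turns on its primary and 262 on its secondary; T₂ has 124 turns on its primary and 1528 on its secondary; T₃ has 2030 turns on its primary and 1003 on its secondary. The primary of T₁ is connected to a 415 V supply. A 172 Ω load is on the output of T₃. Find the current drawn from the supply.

I_supply ≈ 1.69 A

Secondary of T₁: V = 415.00 × 262/1904 = 57.106 V.
Secondary of T₂: V = 57.106 × 1528/124 = 703.69 V.
Secondary of T₃: V = 703.69 × 1003/2030 = 347.69 V.
I_load = 347.69/172 = 2.0214 A, so P_out = 347.69 × 2.0214 = 702.83 W.
All ideal ⇒ P_in = P_out, so I_supply = 702.83/415 = 1.69 A.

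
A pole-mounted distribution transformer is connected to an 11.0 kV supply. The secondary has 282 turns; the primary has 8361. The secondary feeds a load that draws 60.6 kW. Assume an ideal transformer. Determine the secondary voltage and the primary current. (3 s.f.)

V_s ≈ 371 V, I_p ≈ 5.51 A

V_s = V_p × N_s/N_p = 11000 × 282/8361 = 371.01 V.
I_s = P/V_s = 60600/371.01 = 163.34 A.
I_p = I_s × N_s/N_p = 163.34 × 282/8361 = 5.51 A.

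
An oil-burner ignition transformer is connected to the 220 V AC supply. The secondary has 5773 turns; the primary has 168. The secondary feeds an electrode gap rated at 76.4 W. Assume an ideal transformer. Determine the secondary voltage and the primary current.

V_s = V_p × N_s/N_p = 220 × 5773/168 = 7559.9 V.
I_s = P/V_s = 76.4/7559.9 = 0.010106 A.
I_p = I_s × N_s/N_p = 0.010106 × 5773/168 = 0.347 A.

V_s ≈ 7560 V, I_p ≈ 0.347 A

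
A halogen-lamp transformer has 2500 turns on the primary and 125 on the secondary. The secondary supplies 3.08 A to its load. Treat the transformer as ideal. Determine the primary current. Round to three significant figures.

I_p ≈ 0.154 A

For an ideal transformer I_p/I_s = N_s/N_p, so I_p = 3.08 × 125/2500 = 0.154 A.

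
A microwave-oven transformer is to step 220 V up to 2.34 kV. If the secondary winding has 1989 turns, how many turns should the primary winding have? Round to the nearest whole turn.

N_p/N_s = V_p/V_s, so N_p = 1989 × 220/2340 = 187.0 ≈ 187 turns.

N_p = 187 turns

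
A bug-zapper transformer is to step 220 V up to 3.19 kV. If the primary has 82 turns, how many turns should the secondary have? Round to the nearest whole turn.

N_s/N_p = V_s/V_p, so N_s = 82 × 3190/220 = 1189.0 ≈ 1189 turns.

N_s = 1189 turns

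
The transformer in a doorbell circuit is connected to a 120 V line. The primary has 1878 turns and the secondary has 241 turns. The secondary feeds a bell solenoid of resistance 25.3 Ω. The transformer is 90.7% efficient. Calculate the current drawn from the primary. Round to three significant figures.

I_p ≈ 0.0861 A

V_s = 120 × 241/1878 = 15.399 V.
I_s = V_s/R = 15.399/25.3 = 0.60867 A.
P_out = V_s I_s = 15.399 × 0.60867 = 9.3731 W.
P_in = P_out/η = 9.3731/0.907 = 10.334 W.
I_p = P_in/V_p = 10.334/120 = 0.0861 A.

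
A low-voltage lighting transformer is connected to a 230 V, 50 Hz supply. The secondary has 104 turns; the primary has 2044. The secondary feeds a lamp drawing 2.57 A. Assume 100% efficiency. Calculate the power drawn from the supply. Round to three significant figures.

I_p = I_s × N_s/N_p = 2.57 × 104/2044 = 0.13076 A.
P = V_p I_p = 230 × 0.13076 = 30.1 W.

P ≈ 30.1 W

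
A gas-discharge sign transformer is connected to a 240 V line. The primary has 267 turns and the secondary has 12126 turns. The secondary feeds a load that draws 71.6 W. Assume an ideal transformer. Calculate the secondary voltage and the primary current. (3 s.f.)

V_s ≈ 10900 V, I_p ≈ 0.298 A

V_s = V_p × N_s/N_p = 240 × 12126/267 = 10900 V.
I_s = P/V_s = 71.6/10900 = 0.0065689 A.
I_p = I_s × N_s/N_p = 0.0065689 × 12126/267 = 0.298 A.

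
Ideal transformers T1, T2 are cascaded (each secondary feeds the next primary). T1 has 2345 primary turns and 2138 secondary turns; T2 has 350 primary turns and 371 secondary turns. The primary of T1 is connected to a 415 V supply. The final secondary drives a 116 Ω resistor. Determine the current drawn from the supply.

I_supply ≈ 3.34 A

After T1: V = 415.00 × 2138/2345 = 378.37 V.
After T2: V = 378.37 × 371/350 = 401.07 V.
I_load = 401.07/116 = 3.4575 A, so P_out = 401.07 × 3.4575 = 1386.7 W.
All ideal ⇒ P_in = P_out, so I_supply = 1386.7/415 = 3.34 A.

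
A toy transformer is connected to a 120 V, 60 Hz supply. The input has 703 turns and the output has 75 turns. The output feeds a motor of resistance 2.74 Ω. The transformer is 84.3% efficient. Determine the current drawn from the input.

I_in ≈ 0.591 A

V_out = 120 × 75/703 = 12.802 V.
I_out = V_out/R = 12.802/2.74 = 4.6724 A.
P_out = V_out I_out = 12.802 × 4.6724 = 59.817 W.
P_in = P_out/η = 59.817/0.843 = 70.957 W.
I_in = P_in/V_in = 70.957/120 = 0.591 A.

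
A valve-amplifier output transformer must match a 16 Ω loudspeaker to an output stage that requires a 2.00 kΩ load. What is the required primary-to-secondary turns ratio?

Z_p/Z_s = (N_p/N_s)², so N_p/N_s = √(2000/16) = √125 = 11.2.

N_p/N_s ≈ 11.2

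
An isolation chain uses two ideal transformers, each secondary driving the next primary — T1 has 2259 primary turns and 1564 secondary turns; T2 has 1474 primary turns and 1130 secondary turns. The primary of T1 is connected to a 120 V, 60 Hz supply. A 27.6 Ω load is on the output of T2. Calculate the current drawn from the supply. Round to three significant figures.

Secondary of T1: V = 120.00 × 1564/2259 = 83.081 V.
Secondary of T2: V = 83.081 × 1130/1474 = 63.692 V.
I_load = 63.692/27.6 = 2.3077 A, so P_out = 63.692 × 2.3077 = 146.98 W.
All ideal ⇒ P_in = P_out, so I_supply = 146.98/120 = 1.22 A.

I_supply ≈ 1.22 A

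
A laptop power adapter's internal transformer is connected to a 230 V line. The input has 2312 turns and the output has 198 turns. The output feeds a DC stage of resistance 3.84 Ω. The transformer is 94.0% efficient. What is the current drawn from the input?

I_in ≈ 0.467 A

V_out = 230 × 198/2312 = 19.697 V.
I_out = V_out/R = 19.697/3.84 = 5.1295 A.
P_out = V_out I_out = 19.697 × 5.1295 = 101.04 W.
P_in = P_out/η = 101.04/0.940 = 107.49 W.
I_in = P_in/V_in = 107.49/230 = 0.467 A.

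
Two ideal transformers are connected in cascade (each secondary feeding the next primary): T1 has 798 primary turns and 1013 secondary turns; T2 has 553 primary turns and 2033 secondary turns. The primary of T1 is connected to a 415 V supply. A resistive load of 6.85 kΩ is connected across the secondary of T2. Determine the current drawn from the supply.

I_supply ≈ 1.32 A

After T1: V = 415.00 × 1013/798 = 526.81 V.
After T2: V = 526.81 × 2033/553 = 1936.7 V.
I_load = 1936.7/6850 = 0.28273 A, so P_out = 1936.7 × 0.28273 = 547.57 W.
All ideal ⇒ P_in = P_out, so I_supply = 547.57/415 = 1.32 A.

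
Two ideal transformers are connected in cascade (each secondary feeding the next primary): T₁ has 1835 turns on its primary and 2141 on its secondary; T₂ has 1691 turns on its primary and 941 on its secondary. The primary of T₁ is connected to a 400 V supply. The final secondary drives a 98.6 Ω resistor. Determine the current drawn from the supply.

I_supply ≈ 1.71 A

Secondary of T₁: V = 400.00 × 2141/1835 = 466.70 V.
Secondary of T₂: V = 466.70 × 941/1691 = 259.71 V.
I_load = 259.71/98.6 = 2.6340 A, so P_out = 259.71 × 2.6340 = 684.06 W.
All ideal ⇒ P_in = P_out, so I_supply = 684.06/400 = 1.71 A.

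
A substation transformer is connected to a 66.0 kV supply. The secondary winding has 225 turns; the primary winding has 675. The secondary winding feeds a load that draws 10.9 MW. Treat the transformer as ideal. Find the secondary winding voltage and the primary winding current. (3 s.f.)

V_s = V_p × N_s/N_p = 66000 × 225/675 = 22000 V.
I_s = P/V_s = 1.09×10^7/22000 = 495.45 A.
I_p = I_s × N_s/N_p = 495.45 × 225/675 = 165 A.

V_s ≈ 22000 V, I_p ≈ 165 A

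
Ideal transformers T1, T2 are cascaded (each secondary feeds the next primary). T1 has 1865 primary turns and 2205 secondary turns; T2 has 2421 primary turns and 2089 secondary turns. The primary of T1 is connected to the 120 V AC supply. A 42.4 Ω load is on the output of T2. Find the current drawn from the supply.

After T1: V = 120.00 × 2205/1865 = 141.88 V.
After T2: V = 141.88 × 2089/2421 = 122.42 V.
I_load = 122.42/42.4 = 2.8873 A, so P_out = 122.42 × 2.8873 = 353.46 W.
All ideal ⇒ P_in = P_out, so I_supply = 353.46/120 = 2.95 A.

I_supply ≈ 2.95 A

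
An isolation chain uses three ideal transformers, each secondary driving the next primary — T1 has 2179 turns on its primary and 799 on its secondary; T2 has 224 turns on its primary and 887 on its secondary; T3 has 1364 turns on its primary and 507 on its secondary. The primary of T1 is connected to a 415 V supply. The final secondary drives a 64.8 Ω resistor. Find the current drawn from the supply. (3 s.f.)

I_supply ≈ 1.87 A

Secondary of T1: V = 415.00 × 799/2179 = 152.17 V.
Secondary of T2: V = 152.17 × 887/224 = 602.58 V.
Secondary of T3: V = 602.58 × 507/1364 = 223.98 V.
I_load = 223.98/64.8 = 3.4565 A, so P_out = 223.98 × 3.4565 = 774.17 W.
All ideal ⇒ P_in = P_out, so I_supply = 774.17/415 = 1.87 A.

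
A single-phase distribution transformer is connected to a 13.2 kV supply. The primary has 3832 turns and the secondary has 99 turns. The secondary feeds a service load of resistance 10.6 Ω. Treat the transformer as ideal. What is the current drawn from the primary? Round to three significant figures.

V_s = V_p × N_s/N_p = 13200 × 99/3832 = 341.02 V.
I_s = V_s/R = 341.02/10.6 = 32.172 A.
For an ideal transformer I_p N_p = I_s N_s, so I_p = 32.172 × 99/3832 = 0.831 A.

I_p ≈ 0.831 A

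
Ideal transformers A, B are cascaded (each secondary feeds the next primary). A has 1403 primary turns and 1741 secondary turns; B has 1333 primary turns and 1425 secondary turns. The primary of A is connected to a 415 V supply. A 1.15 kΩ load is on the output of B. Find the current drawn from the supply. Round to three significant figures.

I_supply ≈ 0.635 A

After A: V = 415.00 × 1741/1403 = 514.98 V.
After B: V = 514.98 × 1425/1333 = 550.52 V.
I_load = 550.52/1150 = 0.47871 A, so P_out = 550.52 × 0.47871 = 263.54 W.
All ideal ⇒ P_in = P_out, so I_supply = 263.54/415 = 0.635 A.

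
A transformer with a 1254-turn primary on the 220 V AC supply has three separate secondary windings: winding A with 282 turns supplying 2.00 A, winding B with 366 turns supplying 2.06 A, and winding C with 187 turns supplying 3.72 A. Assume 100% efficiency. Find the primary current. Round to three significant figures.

I_p ≈ 1.61 A

V_A = 220 × 282/1254 = 49.474 V; V_B = 220 × 366/1254 = 64.211 V; V_C = 220 × 187/1254 = 32.807 V.
P_out = V_A I_A + V_B I_B + V_C I_C = 49.474×2.00 + 64.211×2.06 + 32.807×3.72 = 98.947 + 132.27 + 122.04 = 353.26 W.
Ideal ⇒ P_in = P_out, so I_p = P_out/V_p = 353.26/220 = 1.61 A.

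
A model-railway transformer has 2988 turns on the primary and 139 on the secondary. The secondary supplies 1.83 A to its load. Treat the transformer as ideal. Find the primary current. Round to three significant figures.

For an ideal transformer I_p/I_s = N_s/N_p, so I_p = 1.83 × 139/2988 = 0.0851 A.

I_p ≈ 0.0851 A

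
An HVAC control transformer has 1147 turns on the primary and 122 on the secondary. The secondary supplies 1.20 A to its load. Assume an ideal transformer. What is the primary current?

For an ideal transformer I_p/I_s = N_s/N_p, so I_p = 1.20 × 122/1147 = 0.128 A.

I_p ≈ 0.128 A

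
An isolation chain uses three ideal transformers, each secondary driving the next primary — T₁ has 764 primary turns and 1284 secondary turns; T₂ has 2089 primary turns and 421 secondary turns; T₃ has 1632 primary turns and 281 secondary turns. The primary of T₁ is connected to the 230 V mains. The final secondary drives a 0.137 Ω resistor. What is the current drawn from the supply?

I_supply ≈ 5.71 A

After T₁: V = 230.00 × 1284/764 = 386.54 V.
After T₂: V = 386.54 × 421/2089 = 77.901 V.
After T₃: V = 77.901 × 281/1632 = 13.413 V.
I_load = 13.413/0.137 = 97.906 A, so P_out = 13.413 × 97.906 = 1313.2 W.
All ideal ⇒ P_in = P_out, so I_supply = 1313.2/230 = 5.71 A.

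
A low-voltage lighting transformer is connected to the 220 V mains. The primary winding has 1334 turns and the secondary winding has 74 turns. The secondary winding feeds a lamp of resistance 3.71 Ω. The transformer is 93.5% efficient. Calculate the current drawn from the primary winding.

V_s = 220 × 74/1334 = 12.204 V.
I_s = V_s/R = 12.204/3.71 = 3.2895 A.
P_out = V_s I_s = 12.204 × 3.2895 = 40.144 W.
P_in = P_out/η = 40.144/0.935 = 42.935 W.
I_p = P_in/V_p = 42.935/220 = 0.195 A.

I_p ≈ 0.195 A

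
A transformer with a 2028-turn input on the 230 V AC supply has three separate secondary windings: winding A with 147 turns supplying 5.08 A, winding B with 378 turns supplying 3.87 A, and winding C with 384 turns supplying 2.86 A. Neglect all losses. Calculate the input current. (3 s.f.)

V_A = 230 × 147/2028 = 16.672 V; V_B = 230 × 378/2028 = 42.870 V; V_C = 230 × 384/2028 = 43.550 V.
P_out = V_A I_A + V_B I_B + V_C I_C = 16.672×5.08 + 42.870×3.87 + 43.550×2.86 = 84.692 + 165.91 + 124.55 = 375.15 W.
Ideal ⇒ P_in = P_out, so I_in = P_out/V_in = 375.15/230 = 1.63 A.

I_in ≈ 1.63 A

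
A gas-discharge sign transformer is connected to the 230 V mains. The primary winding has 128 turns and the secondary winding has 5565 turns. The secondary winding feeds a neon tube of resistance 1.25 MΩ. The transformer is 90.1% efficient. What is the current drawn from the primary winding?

I_p ≈ 0.386 A

V_s = 230 × 5565/128 = 9999.6 V.
I_s = V_s/R = 9999.6/(1.25×10^6) = 0.0079997 A.
P_out = V_s I_s = 9999.6 × 0.0079997 = 79.994 W.
P_in = P_out/η = 79.994/0.901 = 88.783 W.
I_p = P_in/V_p = 88.783/230 = 0.386 A.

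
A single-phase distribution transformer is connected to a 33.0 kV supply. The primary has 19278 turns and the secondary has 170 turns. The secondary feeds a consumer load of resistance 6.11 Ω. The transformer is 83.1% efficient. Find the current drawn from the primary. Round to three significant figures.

I_p ≈ 0.505 A

V_s = 33000 × 170/19278 = 291.01 V.
I_s = V_s/R = 291.01/6.11 = 47.628 A.
P_out = V_s I_s = 291.01 × 47.628 = 13860 W.
P_in = P_out/η = 13860/0.831 = 16679 W.
I_p = P_in/V_p = 16679/33000 = 0.505 A.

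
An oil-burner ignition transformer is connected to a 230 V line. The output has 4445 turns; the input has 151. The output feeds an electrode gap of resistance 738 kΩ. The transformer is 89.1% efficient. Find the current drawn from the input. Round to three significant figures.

I_in ≈ 0.303 A

V_out = 230 × 4445/151 = 6770.5 V.
I_out = V_out/R = 6770.5/738000 = 0.0091742 A.
P_out = V_out I_out = 6770.5 × 0.0091742 = 62.114 W.
P_in = P_out/η = 62.114/0.891 = 69.713 W.
I_in = P_in/V_in = 69.713/230 = 0.303 A.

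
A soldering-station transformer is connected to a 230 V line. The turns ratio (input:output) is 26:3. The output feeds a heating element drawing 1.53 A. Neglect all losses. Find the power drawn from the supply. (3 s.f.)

P ≈ 40.6 W

I_in = I_out × N_out/N_in = 1.53 × 3/26 = 0.17654 A.
P = V_in I_in = 230 × 0.17654 = 40.6 W.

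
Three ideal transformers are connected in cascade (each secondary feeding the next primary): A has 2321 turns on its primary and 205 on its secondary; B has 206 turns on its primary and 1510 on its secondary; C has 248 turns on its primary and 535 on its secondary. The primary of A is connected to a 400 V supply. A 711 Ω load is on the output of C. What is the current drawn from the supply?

Secondary of A: V = 400.00 × 205/2321 = 35.330 V.
Secondary of B: V = 35.330 × 1510/206 = 258.97 V.
Secondary of C: V = 258.97 × 535/248 = 558.66 V.
I_load = 558.66/711 = 0.78574 A, so P_out = 558.66 × 0.78574 = 438.97 W.
All ideal ⇒ P_in = P_out, so I_supply = 438.97/400 = 1.10 A.

I_supply ≈ 1.10 A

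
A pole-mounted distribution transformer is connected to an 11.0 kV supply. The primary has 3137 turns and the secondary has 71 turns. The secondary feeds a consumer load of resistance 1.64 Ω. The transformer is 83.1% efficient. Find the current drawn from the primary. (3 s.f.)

I_p ≈ 4.13 A

V_s = 11000 × 71/3137 = 248.96 V.
I_s = V_s/R = 248.96/1.64 = 151.81 A.
P_out = V_s I_s = 248.96 × 151.81 = 37795 W.
P_in = P_out/η = 37795/0.831 = 45481 W.
I_p = P_in/V_p = 45481/11000 = 4.13 A.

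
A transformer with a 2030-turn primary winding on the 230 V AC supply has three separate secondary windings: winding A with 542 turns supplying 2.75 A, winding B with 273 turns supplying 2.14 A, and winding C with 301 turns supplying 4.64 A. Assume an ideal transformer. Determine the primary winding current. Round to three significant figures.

I_p ≈ 1.71 A

V_A = 230 × 542/2030 = 61.409 V; V_B = 230 × 273/2030 = 30.931 V; V_C = 230 × 301/2030 = 34.103 V.
P_out = V_A I_A + V_B I_B + V_C I_C = 61.409×2.75 + 30.931×2.14 + 34.103×4.64 = 168.87 + 66.192 + 158.24 = 393.31 W.
Ideal ⇒ P_in = P_out, so I_p = P_out/V_p = 393.31/230 = 1.71 A.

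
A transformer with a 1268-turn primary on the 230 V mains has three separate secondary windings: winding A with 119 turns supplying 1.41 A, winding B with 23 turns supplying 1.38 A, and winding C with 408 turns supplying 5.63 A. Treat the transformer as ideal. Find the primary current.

I_p ≈ 1.97 A

V_A = 230 × 119/1268 = 21.585 V; V_B = 230 × 23/1268 = 4.1719 V; V_C = 230 × 408/1268 = 74.006 V.
P_out = V_A I_A + V_B I_B + V_C I_C = 21.585×1.41 + 4.1719×1.38 + 74.006×5.63 = 30.435 + 5.7573 + 416.66 = 452.85 W.
Ideal ⇒ P_in = P_out, so I_p = P_out/V_p = 452.85/230 = 1.97 A.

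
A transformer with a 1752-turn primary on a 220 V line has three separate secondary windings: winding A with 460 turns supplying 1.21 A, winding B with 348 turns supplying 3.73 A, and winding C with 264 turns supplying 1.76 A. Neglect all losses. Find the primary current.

V_A = 220 × 460/1752 = 57.763 V; V_B = 220 × 348/1752 = 43.699 V; V_C = 220 × 264/1752 = 33.151 V.
P_out = V_A I_A + V_B I_B + V_C I_C = 57.763×1.21 + 43.699×3.73 + 33.151×1.76 = 69.893 + 163.00 + 58.345 = 291.23 W.
Ideal ⇒ P_in = P_out, so I_p = P_out/V_p = 291.23/220 = 1.32 A.

I_p ≈ 1.32 A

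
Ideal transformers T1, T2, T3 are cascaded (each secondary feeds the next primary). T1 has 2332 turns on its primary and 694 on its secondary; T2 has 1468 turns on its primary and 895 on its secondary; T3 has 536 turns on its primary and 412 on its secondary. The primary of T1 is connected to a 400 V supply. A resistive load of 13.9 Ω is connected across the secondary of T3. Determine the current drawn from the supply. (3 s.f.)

Secondary of T1: V = 400.00 × 694/2332 = 119.04 V.
Secondary of T2: V = 119.04 × 895/1468 = 72.575 V.
Secondary of T3: V = 72.575 × 412/536 = 55.785 V.
I_load = 55.785/13.9 = 4.0133 A, so P_out = 55.785 × 4.0133 = 223.89 W.
All ideal ⇒ P_in = P_out, so I_supply = 223.89/400 = 0.560 A.

I_supply ≈ 0.560 A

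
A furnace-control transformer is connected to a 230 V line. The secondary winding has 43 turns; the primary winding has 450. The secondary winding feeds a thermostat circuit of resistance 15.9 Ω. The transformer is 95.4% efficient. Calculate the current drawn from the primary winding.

I_p ≈ 0.138 A

V_s = 230 × 43/450 = 21.978 V.
I_s = V_s/R = 21.978/15.9 = 1.3823 A.
P_out = V_s I_s = 21.978 × 1.3823 = 30.379 W.
P_in = P_out/η = 30.379/0.954 = 31.844 W.
I_p = P_in/V_p = 31.844/230 = 0.138 A.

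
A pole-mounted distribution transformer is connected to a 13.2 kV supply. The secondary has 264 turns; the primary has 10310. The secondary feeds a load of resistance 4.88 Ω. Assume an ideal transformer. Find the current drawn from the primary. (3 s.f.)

V_s = V_p × N_s/N_p = 13200 × 264/10310 = 338.00 V.
I_s = V_s/R = 338.00/4.88 = 69.263 A.
For an ideal transformer I_p N_p = I_s N_s, so I_p = 69.263 × 264/10310 = 1.77 A.

I_p ≈ 1.77 A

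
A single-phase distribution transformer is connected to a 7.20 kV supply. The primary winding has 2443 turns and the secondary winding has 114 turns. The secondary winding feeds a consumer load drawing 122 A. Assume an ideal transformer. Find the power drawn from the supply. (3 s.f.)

P ≈ 41000 W

I_p = I_s × N_s/N_p = 122 × 114/2443 = 5.6930 A.
P = V_p I_p = 7200 × 5.6930 = 41000 W.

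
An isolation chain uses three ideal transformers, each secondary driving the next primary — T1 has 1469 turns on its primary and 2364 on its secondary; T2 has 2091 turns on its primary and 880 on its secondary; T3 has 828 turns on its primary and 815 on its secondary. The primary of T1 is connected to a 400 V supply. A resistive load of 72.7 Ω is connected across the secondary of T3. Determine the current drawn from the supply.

Secondary of T1: V = 400.00 × 2364/1469 = 643.70 V.
Secondary of T2: V = 643.70 × 880/2091 = 270.90 V.
Secondary of T3: V = 270.90 × 815/828 = 266.65 V.
I_load = 266.65/72.7 = 3.6678 A, so P_out = 266.65 × 3.6678 = 978.02 W.
All ideal ⇒ P_in = P_out, so I_supply = 978.02/400 = 2.45 A.

I_supply ≈ 2.45 A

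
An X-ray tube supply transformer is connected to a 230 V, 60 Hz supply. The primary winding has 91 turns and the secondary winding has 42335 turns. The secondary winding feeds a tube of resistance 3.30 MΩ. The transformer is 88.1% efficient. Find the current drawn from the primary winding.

I_p ≈ 17.1 A

V_s = 230 × 42335/91 = 107000 V.
I_s = V_s/R = 107000/(3.30×10^6) = 0.032424 A.
P_out = V_s I_s = 107000 × 0.032424 = 3469.4 W.
P_in = P_out/η = 3469.4/0.881 = 3938.1 W.
I_p = P_in/V_p = 3938.1/230 = 17.1 A.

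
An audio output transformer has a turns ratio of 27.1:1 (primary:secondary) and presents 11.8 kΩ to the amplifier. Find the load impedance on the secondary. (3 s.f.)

Z_s = Z_p/(N_p/N_s)² = 11800/27.1² = 16.1 Ω.

Z_s ≈ 16.1 Ω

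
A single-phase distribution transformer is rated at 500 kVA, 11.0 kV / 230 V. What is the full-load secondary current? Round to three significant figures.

I_s ≈ 2170 A

I_s = S/V_s = 500000/230 = 2170 A.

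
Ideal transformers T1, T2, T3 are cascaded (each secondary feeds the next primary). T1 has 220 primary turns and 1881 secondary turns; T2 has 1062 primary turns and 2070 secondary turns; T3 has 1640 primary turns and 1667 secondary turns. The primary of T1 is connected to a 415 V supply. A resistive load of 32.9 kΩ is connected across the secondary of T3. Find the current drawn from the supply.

I_supply ≈ 3.62 A

After T1: V = 415.00 × 1881/220 = 3548.2 V.
After T2: V = 3548.2 × 2070/1062 = 6916.1 V.
After T3: V = 6916.1 × 1667/1640 = 7029.9 V.
I_load = 7029.9/32900 = 0.21368 A, so P_out = 7029.9 × 0.21368 = 1502.1 W.
All ideal ⇒ P_in = P_out, so I_supply = 1502.1/415 = 3.62 A.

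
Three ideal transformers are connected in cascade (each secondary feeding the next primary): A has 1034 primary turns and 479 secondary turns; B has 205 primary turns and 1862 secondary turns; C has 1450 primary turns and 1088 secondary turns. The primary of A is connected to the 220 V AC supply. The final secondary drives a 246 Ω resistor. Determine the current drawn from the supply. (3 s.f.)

I_supply ≈ 8.91 A

After A: V = 220.00 × 479/1034 = 101.91 V.
After B: V = 101.91 × 1862/205 = 925.69 V.
After C: V = 925.69 × 1088/1450 = 694.58 V.
I_load = 694.58/246 = 2.8235 A, so P_out = 694.58 × 2.8235 = 1961.2 W.
All ideal ⇒ P_in = P_out, so I_supply = 1961.2/220 = 8.91 A.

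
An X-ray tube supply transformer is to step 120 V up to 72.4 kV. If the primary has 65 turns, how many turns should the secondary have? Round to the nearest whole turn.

N_s = 39217 turns

N_s/N_p = V_s/V_p, so N_s = 65 × 72400/120 = 39216.7 ≈ 39217 turns.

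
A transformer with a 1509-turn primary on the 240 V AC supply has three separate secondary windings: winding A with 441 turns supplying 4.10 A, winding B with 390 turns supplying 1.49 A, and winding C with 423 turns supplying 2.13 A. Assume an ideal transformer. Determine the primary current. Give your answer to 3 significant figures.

V_A = 240 × 441/1509 = 70.139 V; V_B = 240 × 390/1509 = 62.028 V; V_C = 240 × 423/1509 = 67.276 V.
P_out = V_A I_A + V_B I_B + V_C I_C = 70.139×4.10 + 62.028×1.49 + 67.276×2.13 = 287.57 + 92.421 + 143.30 = 523.29 W.
Ideal ⇒ P_in = P_out, so I_p = P_out/V_p = 523.29/240 = 2.18 A.

I_p ≈ 2.18 A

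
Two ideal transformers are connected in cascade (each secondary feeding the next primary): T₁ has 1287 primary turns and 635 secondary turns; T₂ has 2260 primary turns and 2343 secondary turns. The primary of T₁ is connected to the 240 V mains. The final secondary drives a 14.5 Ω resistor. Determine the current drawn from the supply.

Secondary of T₁: V = 240.00 × 635/1287 = 118.41 V.
Secondary of T₂: V = 118.41 × 2343/2260 = 122.76 V.
I_load = 122.76/14.5 = 8.4665 A, so P_out = 122.76 × 8.4665 = 1039.4 W.
All ideal ⇒ P_in = P_out, so I_supply = 1039.4/240 = 4.33 A.

I_supply ≈ 4.33 A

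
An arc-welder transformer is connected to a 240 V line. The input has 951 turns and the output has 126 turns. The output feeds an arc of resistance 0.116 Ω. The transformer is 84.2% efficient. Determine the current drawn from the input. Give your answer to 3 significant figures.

V_out = 240 × 126/951 = 31.798 V.
I_out = V_out/R = 31.798/0.116 = 274.12 A.
P_out = V_out I_out = 31.798 × 274.12 = 8716.5 W.
P_in = P_out/η = 8716.5/0.842 = 10352 W.
I_in = P_in/V_in = 10352/240 = 43.1 A.

I_in ≈ 43.1 A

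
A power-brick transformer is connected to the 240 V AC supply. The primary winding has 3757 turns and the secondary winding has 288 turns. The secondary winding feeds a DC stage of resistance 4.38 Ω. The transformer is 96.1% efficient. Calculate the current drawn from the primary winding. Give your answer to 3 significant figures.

V_s = 240 × 288/3757 = 18.398 V.
I_s = V_s/R = 18.398/4.38 = 4.2004 A.
P_out = V_s I_s = 18.398 × 4.2004 = 77.277 W.
P_in = P_out/η = 77.277/0.961 = 80.413 W.
I_p = P_in/V_p = 80.413/240 = 0.335 A.

I_p ≈ 0.335 A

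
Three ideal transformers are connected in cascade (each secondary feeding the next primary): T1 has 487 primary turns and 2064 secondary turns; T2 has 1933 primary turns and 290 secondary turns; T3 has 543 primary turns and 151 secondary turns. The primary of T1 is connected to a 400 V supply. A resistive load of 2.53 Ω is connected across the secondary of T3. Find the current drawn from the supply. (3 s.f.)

I_supply ≈ 4.94 A

Secondary of T1: V = 400.00 × 2064/487 = 1695.3 V.
Secondary of T2: V = 1695.3 × 290/1933 = 254.34 V.
Secondary of T3: V = 254.34 × 151/543 = 70.727 V.
I_load = 70.727/2.53 = 27.955 A, so P_out = 70.727 × 27.955 = 1977.2 W.
All ideal ⇒ P_in = P_out, so I_supply = 1977.2/400 = 4.94 A.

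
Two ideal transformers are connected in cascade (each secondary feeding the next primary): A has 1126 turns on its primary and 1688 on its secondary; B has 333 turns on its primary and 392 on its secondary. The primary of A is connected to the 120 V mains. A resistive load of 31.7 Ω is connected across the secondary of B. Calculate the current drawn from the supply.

After A: V = 120.00 × 1688/1126 = 179.89 V.
After B: V = 179.89 × 392/333 = 211.77 V.
I_load = 211.77/31.7 = 6.6803 A, so P_out = 211.77 × 6.6803 = 1414.7 W.
All ideal ⇒ P_in = P_out, so I_supply = 1414.7/120 = 11.8 A.

I_supply ≈ 11.8 A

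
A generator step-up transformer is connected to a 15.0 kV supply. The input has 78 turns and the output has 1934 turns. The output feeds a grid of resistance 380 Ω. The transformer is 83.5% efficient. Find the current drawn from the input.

V_out = 15000 × 1934/78 = 371920 V.
I_out = V_out/R = 371920/380 = 978.74 A.
P_out = V_out I_out = 371920 × 978.74 = 3.6402×10^8 W.
P_in = P_out/η = 3.6402×10^8/0.835 = 4.3595×10^8 W.
I_in = P_in/V_in = 4.3595×10^8/15000 = 29100 A.

I_in ≈ 29100 A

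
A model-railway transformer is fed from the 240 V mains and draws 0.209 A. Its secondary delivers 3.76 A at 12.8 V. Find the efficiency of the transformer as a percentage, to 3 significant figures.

P_in = 240 × 0.209 = 50.1600 W.
P_out = 12.8 × 3.76 = 48.1280 W.
η = P_out/P_in = 48.1280/50.1600 = 0.959.

η ≈ 95.9%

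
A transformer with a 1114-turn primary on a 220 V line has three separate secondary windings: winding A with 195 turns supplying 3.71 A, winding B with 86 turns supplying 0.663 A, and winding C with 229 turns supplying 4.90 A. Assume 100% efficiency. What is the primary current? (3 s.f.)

I_p ≈ 1.71 A

V_A = 220 × 195/1114 = 38.510 V; V_B = 220 × 86/1114 = 16.984 V; V_C = 220 × 229/1114 = 45.224 V.
P_out = V_A I_A + V_B I_B + V_C I_C = 38.510×3.71 + 16.984×0.663 + 45.224×4.90 = 142.87 + 11.260 + 221.60 = 375.73 W.
Ideal ⇒ P_in = P_out, so I_p = P_out/V_p = 375.73/220 = 1.71 A.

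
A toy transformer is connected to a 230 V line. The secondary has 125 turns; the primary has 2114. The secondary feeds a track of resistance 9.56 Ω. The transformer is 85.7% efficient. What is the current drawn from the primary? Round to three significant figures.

I_p ≈ 0.0982 A

V_s = 230 × 125/2114 = 13.600 V.
I_s = V_s/R = 13.600/9.56 = 1.4226 A.
P_out = V_s I_s = 13.600 × 1.4226 = 19.347 W.
P_in = P_out/η = 19.347/0.857 = 22.575 W.
I_p = P_in/V_p = 22.575/230 = 0.0982 A.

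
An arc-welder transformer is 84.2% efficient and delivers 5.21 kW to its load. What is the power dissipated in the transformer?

P_in = P_out/η = 5210/0.842 = 6187.65 W.
P_loss = P_in − P_out = 6187.65 − 5210 = 978 W.

P_loss ≈ 978 W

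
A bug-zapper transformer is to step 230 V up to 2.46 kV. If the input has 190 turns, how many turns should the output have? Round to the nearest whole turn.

N_out/N_in = V_out/V_in, so N_out = 190 × 2460/230 = 2032.2 ≈ 2032 turns.

N_out = 2032 turns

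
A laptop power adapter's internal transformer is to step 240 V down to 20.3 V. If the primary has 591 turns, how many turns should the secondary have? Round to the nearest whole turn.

N_s/N_p = V_s/V_p, so N_s = 591 × 20.3/240 = 50.0 ≈ 50 turns.

N_s = 50 turns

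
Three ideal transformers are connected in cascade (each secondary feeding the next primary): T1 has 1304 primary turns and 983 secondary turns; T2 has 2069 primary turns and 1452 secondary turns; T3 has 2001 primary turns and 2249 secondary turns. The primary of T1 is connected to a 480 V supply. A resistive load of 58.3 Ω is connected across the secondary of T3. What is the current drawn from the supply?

Secondary of T1: V = 480.00 × 983/1304 = 361.84 V.
Secondary of T2: V = 361.84 × 1452/2069 = 253.94 V.
Secondary of T3: V = 253.94 × 2249/2001 = 285.41 V.
I_load = 285.41/58.3 = 4.8955 A, so P_out = 285.41 × 4.8955 = 1397.2 W.
All ideal ⇒ P_in = P_out, so I_supply = 1397.2/480 = 2.91 A.

I_supply ≈ 2.91 A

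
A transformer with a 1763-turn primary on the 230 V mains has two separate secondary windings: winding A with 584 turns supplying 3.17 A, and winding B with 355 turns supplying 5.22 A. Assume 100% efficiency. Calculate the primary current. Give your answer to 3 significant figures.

I_p ≈ 2.10 A

V_A = 230 × 584/1763 = 76.188 V; V_B = 230 × 355/1763 = 46.313 V.
P_out = V_A I_A + V_B I_B = 76.188×3.17 + 46.313×5.22 = 241.52 + 241.75 = 483.27 W.
Ideal ⇒ P_in = P_out, so I_p = P_out/V_p = 483.27/230 = 2.10 A.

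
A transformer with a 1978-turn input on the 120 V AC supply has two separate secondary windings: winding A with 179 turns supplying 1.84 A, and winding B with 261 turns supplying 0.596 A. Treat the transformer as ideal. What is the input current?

V_A = 120 × 179/1978 = 10.859 V; V_B = 120 × 261/1978 = 15.834 V.
P_out = V_A I_A + V_B I_B = 10.859×1.84 + 15.834×0.596 = 19.981 + 9.4372 = 29.419 W.
Ideal ⇒ P_in = P_out, so I_in = P_out/V_in = 29.419/120 = 0.245 A.

I_in ≈ 0.245 A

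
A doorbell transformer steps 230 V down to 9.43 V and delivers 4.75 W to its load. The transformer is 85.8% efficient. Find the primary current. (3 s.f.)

P_in = P_out/η = 4.75/0.858 = 5.5361 W.
I_p = P_in/V_p = 5.5361/230 = 0.0241 A.

I_p ≈ 0.0241 A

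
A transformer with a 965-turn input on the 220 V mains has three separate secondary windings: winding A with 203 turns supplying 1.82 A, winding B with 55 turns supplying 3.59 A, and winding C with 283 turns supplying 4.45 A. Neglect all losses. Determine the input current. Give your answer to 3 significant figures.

V_A = 220 × 203/965 = 46.280 V; V_B = 220 × 55/965 = 12.539 V; V_C = 220 × 283/965 = 64.518 V.
P_out = V_A I_A + V_B I_B + V_C I_C = 46.280×1.82 + 12.539×3.59 + 64.518×4.45 = 84.229 + 45.015 + 287.11 = 416.35 W.
Ideal ⇒ P_in = P_out, so I_in = P_out/V_in = 416.35/220 = 1.89 A.

I_in ≈ 1.89 A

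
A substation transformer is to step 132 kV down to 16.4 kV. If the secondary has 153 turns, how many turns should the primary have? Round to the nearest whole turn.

N_p = 1231 turns

N_p/N_s = V_p/V_s, so N_p = 153 × 132000/16400 = 1231.5 ≈ 1231 turns.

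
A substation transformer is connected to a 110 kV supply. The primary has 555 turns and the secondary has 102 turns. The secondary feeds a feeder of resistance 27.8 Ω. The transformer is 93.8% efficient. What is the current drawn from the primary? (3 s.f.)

V_s = 110000 × 102/555 = 20216 V.
I_s = V_s/R = 20216/27.8 = 727.20 A.
P_out = V_s I_s = 20216 × 727.20 = 1.4701×10^7 W.
P_in = P_out/η = 1.4701×10^7/0.938 = 1.5673×10^7 W.
I_p = P_in/V_p = 1.5673×10^7/110000 = 142 A.

I_p ≈ 142 A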